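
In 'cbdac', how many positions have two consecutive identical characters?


Looking for consecutive identical characters in 'cbdac':
  pos 0-1: 'c' vs 'b' -> different
  pos 1-2: 'b' vs 'd' -> different
  pos 2-3: 'd' vs 'a' -> different
  pos 3-4: 'a' vs 'c' -> different
Consecutive identical pairs: []
Count: 0

0


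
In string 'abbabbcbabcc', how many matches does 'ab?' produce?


Pattern 'ab?' matches 'a' optionally followed by 'b'.
String: 'abbabbcbabcc'
Scanning left to right for 'a' then checking next char:
  Match 1: 'ab' (a followed by b)
  Match 2: 'ab' (a followed by b)
  Match 3: 'ab' (a followed by b)
Total matches: 3

3


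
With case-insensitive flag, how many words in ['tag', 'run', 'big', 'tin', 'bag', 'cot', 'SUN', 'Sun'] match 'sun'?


Case-insensitive matching: compare each word's lowercase form to 'sun'.
  'tag' -> lower='tag' -> no
  'run' -> lower='run' -> no
  'big' -> lower='big' -> no
  'tin' -> lower='tin' -> no
  'bag' -> lower='bag' -> no
  'cot' -> lower='cot' -> no
  'SUN' -> lower='sun' -> MATCH
  'Sun' -> lower='sun' -> MATCH
Matches: ['SUN', 'Sun']
Count: 2

2


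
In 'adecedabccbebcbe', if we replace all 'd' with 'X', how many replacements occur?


re.sub('d', 'X', text) replaces every occurrence of 'd' with 'X'.
Text: 'adecedabccbebcbe'
Scanning for 'd':
  pos 1: 'd' -> replacement #1
  pos 5: 'd' -> replacement #2
Total replacements: 2

2


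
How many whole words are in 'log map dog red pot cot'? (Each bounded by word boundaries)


Word boundaries (\b) mark the start/end of each word.
Text: 'log map dog red pot cot'
Splitting by whitespace:
  Word 1: 'log'
  Word 2: 'map'
  Word 3: 'dog'
  Word 4: 'red'
  Word 5: 'pot'
  Word 6: 'cot'
Total whole words: 6

6


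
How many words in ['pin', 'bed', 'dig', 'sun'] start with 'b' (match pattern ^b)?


Pattern ^b anchors to start of word. Check which words begin with 'b':
  'pin' -> no
  'bed' -> MATCH (starts with 'b')
  'dig' -> no
  'sun' -> no
Matching words: ['bed']
Count: 1

1


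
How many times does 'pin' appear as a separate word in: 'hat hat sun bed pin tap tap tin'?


Scanning each word for exact match 'pin':
  Word 1: 'hat' -> no
  Word 2: 'hat' -> no
  Word 3: 'sun' -> no
  Word 4: 'bed' -> no
  Word 5: 'pin' -> MATCH
  Word 6: 'tap' -> no
  Word 7: 'tap' -> no
  Word 8: 'tin' -> no
Total matches: 1

1


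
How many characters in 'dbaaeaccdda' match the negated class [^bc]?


Negated class [^bc] matches any char NOT in {b, c}
Scanning 'dbaaeaccdda':
  pos 0: 'd' -> MATCH
  pos 1: 'b' -> no (excluded)
  pos 2: 'a' -> MATCH
  pos 3: 'a' -> MATCH
  pos 4: 'e' -> MATCH
  pos 5: 'a' -> MATCH
  pos 6: 'c' -> no (excluded)
  pos 7: 'c' -> no (excluded)
  pos 8: 'd' -> MATCH
  pos 9: 'd' -> MATCH
  pos 10: 'a' -> MATCH
Total matches: 8

8


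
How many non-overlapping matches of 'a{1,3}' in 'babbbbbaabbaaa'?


Pattern 'a{1,3}' matches between 1 and 3 consecutive a's (greedy).
String: 'babbbbbaabbaaa'
Finding runs of a's and applying greedy matching:
  Run at pos 1: 'a' (length 1)
  Run at pos 7: 'aa' (length 2)
  Run at pos 11: 'aaa' (length 3)
Matches: ['a', 'aa', 'aaa']
Count: 3

3


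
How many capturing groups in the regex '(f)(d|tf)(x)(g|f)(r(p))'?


To count capturing groups, count each '(' that starts a group.
Pattern: '(f)(d|tf)(x)(g|f)(r(p))'
Walking through the pattern:
  Position 0: '(' -> group #1
  Position 3: '(' -> group #2
  Position 9: '(' -> group #3
  Position 12: '(' -> group #4
  Position 17: '(' -> group #5
  Position 19: '(' -> group #6
Total capturing groups: 6

6


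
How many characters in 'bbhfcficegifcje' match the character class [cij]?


Character class [cij] matches any of: {c, i, j}
Scanning string 'bbhfcficegifcje' character by character:
  pos 0: 'b' -> no
  pos 1: 'b' -> no
  pos 2: 'h' -> no
  pos 3: 'f' -> no
  pos 4: 'c' -> MATCH
  pos 5: 'f' -> no
  pos 6: 'i' -> MATCH
  pos 7: 'c' -> MATCH
  pos 8: 'e' -> no
  pos 9: 'g' -> no
  pos 10: 'i' -> MATCH
  pos 11: 'f' -> no
  pos 12: 'c' -> MATCH
  pos 13: 'j' -> MATCH
  pos 14: 'e' -> no
Total matches: 6

6


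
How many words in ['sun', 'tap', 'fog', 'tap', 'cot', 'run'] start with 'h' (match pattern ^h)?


Pattern ^h anchors to start of word. Check which words begin with 'h':
  'sun' -> no
  'tap' -> no
  'fog' -> no
  'tap' -> no
  'cot' -> no
  'run' -> no
Matching words: []
Count: 0

0


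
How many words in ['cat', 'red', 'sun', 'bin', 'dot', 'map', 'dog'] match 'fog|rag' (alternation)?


Alternation 'fog|rag' matches either 'fog' or 'rag'.
Checking each word:
  'cat' -> no
  'red' -> no
  'sun' -> no
  'bin' -> no
  'dot' -> no
  'map' -> no
  'dog' -> no
Matches: []
Count: 0

0


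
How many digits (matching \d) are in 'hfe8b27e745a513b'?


\d matches any digit 0-9.
Scanning 'hfe8b27e745a513b':
  pos 3: '8' -> DIGIT
  pos 5: '2' -> DIGIT
  pos 6: '7' -> DIGIT
  pos 8: '7' -> DIGIT
  pos 9: '4' -> DIGIT
  pos 10: '5' -> DIGIT
  pos 12: '5' -> DIGIT
  pos 13: '1' -> DIGIT
  pos 14: '3' -> DIGIT
Digits found: ['8', '2', '7', '7', '4', '5', '5', '1', '3']
Total: 9

9


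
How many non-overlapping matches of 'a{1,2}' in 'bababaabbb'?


Pattern 'a{1,2}' matches between 1 and 2 consecutive a's (greedy).
String: 'bababaabbb'
Finding runs of a's and applying greedy matching:
  Run at pos 1: 'a' (length 1)
  Run at pos 3: 'a' (length 1)
  Run at pos 5: 'aa' (length 2)
Matches: ['a', 'a', 'aa']
Count: 3

3


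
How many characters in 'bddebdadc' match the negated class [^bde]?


Negated class [^bde] matches any char NOT in {b, d, e}
Scanning 'bddebdadc':
  pos 0: 'b' -> no (excluded)
  pos 1: 'd' -> no (excluded)
  pos 2: 'd' -> no (excluded)
  pos 3: 'e' -> no (excluded)
  pos 4: 'b' -> no (excluded)
  pos 5: 'd' -> no (excluded)
  pos 6: 'a' -> MATCH
  pos 7: 'd' -> no (excluded)
  pos 8: 'c' -> MATCH
Total matches: 2

2


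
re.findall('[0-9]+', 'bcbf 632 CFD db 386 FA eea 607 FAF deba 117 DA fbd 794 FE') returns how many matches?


Pattern '[0-9]+' finds one or more digits.
Text: 'bcbf 632 CFD db 386 FA eea 607 FAF deba 117 DA fbd 794 FE'
Scanning for matches:
  Match 1: '632'
  Match 2: '386'
  Match 3: '607'
  Match 4: '117'
  Match 5: '794'
Total matches: 5

5


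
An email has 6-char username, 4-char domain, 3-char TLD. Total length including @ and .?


An email address has format: username@domain.tld
Username length: 6
'@' character: 1
Domain length: 4
'.' character: 1
TLD length: 3
Total = 6 + 1 + 4 + 1 + 3 = 15

15


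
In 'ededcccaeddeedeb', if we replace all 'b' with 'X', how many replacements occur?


re.sub('b', 'X', text) replaces every occurrence of 'b' with 'X'.
Text: 'ededcccaeddeedeb'
Scanning for 'b':
  pos 15: 'b' -> replacement #1
Total replacements: 1

1


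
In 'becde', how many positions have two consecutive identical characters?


Looking for consecutive identical characters in 'becde':
  pos 0-1: 'b' vs 'e' -> different
  pos 1-2: 'e' vs 'c' -> different
  pos 2-3: 'c' vs 'd' -> different
  pos 3-4: 'd' vs 'e' -> different
Consecutive identical pairs: []
Count: 0

0


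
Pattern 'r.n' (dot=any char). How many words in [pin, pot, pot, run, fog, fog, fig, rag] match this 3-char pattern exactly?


Pattern 'r.n' means: starts with 'r', any single char, ends with 'n'.
Checking each word (must be exactly 3 chars):
  'pin' (len=3): no
  'pot' (len=3): no
  'pot' (len=3): no
  'run' (len=3): MATCH
  'fog' (len=3): no
  'fog' (len=3): no
  'fig' (len=3): no
  'rag' (len=3): no
Matching words: ['run']
Total: 1

1


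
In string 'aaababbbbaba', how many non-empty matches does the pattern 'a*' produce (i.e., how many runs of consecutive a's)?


Pattern 'a*' matches zero or more a's. We want non-empty runs of consecutive a's.
String: 'aaababbbbaba'
Walking through the string to find runs of a's:
  Run 1: positions 0-2 -> 'aaa'
  Run 2: positions 4-4 -> 'a'
  Run 3: positions 9-9 -> 'a'
  Run 4: positions 11-11 -> 'a'
Non-empty runs found: ['aaa', 'a', 'a', 'a']
Count: 4

4


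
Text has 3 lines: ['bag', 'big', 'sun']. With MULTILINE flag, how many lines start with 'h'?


With MULTILINE flag, ^ matches the start of each line.
Lines: ['bag', 'big', 'sun']
Checking which lines start with 'h':
  Line 1: 'bag' -> no
  Line 2: 'big' -> no
  Line 3: 'sun' -> no
Matching lines: []
Count: 0

0


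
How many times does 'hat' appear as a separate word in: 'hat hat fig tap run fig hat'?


Scanning each word for exact match 'hat':
  Word 1: 'hat' -> MATCH
  Word 2: 'hat' -> MATCH
  Word 3: 'fig' -> no
  Word 4: 'tap' -> no
  Word 5: 'run' -> no
  Word 6: 'fig' -> no
  Word 7: 'hat' -> MATCH
Total matches: 3

3


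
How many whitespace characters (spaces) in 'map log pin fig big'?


\s matches whitespace characters (spaces, tabs, etc.).
Text: 'map log pin fig big'
This text has 5 words separated by spaces.
Number of spaces = number of words - 1 = 5 - 1 = 4

4


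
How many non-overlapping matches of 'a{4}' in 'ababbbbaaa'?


Pattern 'a{4}' matches exactly 4 consecutive a's (greedy, non-overlapping).
String: 'ababbbbaaa'
Scanning for runs of a's:
  Run at pos 0: 'a' (length 1) -> 0 match(es)
  Run at pos 2: 'a' (length 1) -> 0 match(es)
  Run at pos 7: 'aaa' (length 3) -> 0 match(es)
Matches found: []
Total: 0

0


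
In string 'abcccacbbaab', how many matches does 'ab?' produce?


Pattern 'ab?' matches 'a' optionally followed by 'b'.
String: 'abcccacbbaab'
Scanning left to right for 'a' then checking next char:
  Match 1: 'ab' (a followed by b)
  Match 2: 'a' (a not followed by b)
  Match 3: 'a' (a not followed by b)
  Match 4: 'ab' (a followed by b)
Total matches: 4

4


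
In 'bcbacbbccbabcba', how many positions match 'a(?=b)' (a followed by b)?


Lookahead 'a(?=b)' matches 'a' only when followed by 'b'.
String: 'bcbacbbccbabcba'
Checking each position where char is 'a':
  pos 3: 'a' -> no (next='c')
  pos 10: 'a' -> MATCH (next='b')
Matching positions: [10]
Count: 1

1


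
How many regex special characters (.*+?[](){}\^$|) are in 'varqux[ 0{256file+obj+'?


Regex special characters are: . * + ? [ ] ( ) { } \ ^ $ |
Scanning 'varqux[ 0{256file+obj+':
  pos 6: '[' -> SPECIAL
  pos 9: '{' -> SPECIAL
  pos 17: '+' -> SPECIAL
  pos 21: '+' -> SPECIAL
Special chars found: ['[', '{', '+', '+']
Total: 4

4


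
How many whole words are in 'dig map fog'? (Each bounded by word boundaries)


Word boundaries (\b) mark the start/end of each word.
Text: 'dig map fog'
Splitting by whitespace:
  Word 1: 'dig'
  Word 2: 'map'
  Word 3: 'fog'
Total whole words: 3

3


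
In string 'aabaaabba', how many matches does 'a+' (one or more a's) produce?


Pattern 'a+' matches one or more consecutive a's.
String: 'aabaaabba'
Scanning for runs of a:
  Match 1: 'aa' (length 2)
  Match 2: 'aaa' (length 3)
  Match 3: 'a' (length 1)
Total matches: 3

3


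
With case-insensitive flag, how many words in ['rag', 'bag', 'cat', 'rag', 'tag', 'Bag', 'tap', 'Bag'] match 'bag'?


Case-insensitive matching: compare each word's lowercase form to 'bag'.
  'rag' -> lower='rag' -> no
  'bag' -> lower='bag' -> MATCH
  'cat' -> lower='cat' -> no
  'rag' -> lower='rag' -> no
  'tag' -> lower='tag' -> no
  'Bag' -> lower='bag' -> MATCH
  'tap' -> lower='tap' -> no
  'Bag' -> lower='bag' -> MATCH
Matches: ['bag', 'Bag', 'Bag']
Count: 3

3


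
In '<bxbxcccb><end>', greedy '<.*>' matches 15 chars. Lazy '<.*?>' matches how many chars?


Greedy '<.*>' tries to match as MUCH as possible.
Lazy '<.*?>' tries to match as LITTLE as possible.

String: '<bxbxcccb><end>'
Greedy '<.*>' starts at first '<' and extends to the LAST '>': '<bxbxcccb><end>' (15 chars)
Lazy '<.*?>' starts at first '<' and stops at the FIRST '>': '<bxbxcccb>' (10 chars)

10


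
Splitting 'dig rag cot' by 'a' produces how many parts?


Splitting by 'a' breaks the string at each occurrence of the separator.
Text: 'dig rag cot'
Parts after split:
  Part 1: 'dig r'
  Part 2: 'g cot'
Total parts: 2

2


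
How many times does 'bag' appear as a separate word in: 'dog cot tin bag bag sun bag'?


Scanning each word for exact match 'bag':
  Word 1: 'dog' -> no
  Word 2: 'cot' -> no
  Word 3: 'tin' -> no
  Word 4: 'bag' -> MATCH
  Word 5: 'bag' -> MATCH
  Word 6: 'sun' -> no
  Word 7: 'bag' -> MATCH
Total matches: 3

3


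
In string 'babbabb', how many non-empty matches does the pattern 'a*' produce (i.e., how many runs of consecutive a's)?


Pattern 'a*' matches zero or more a's. We want non-empty runs of consecutive a's.
String: 'babbabb'
Walking through the string to find runs of a's:
  Run 1: positions 1-1 -> 'a'
  Run 2: positions 4-4 -> 'a'
Non-empty runs found: ['a', 'a']
Count: 2

2


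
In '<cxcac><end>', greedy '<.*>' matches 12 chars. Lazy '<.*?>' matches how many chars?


Greedy '<.*>' tries to match as MUCH as possible.
Lazy '<.*?>' tries to match as LITTLE as possible.

String: '<cxcac><end>'
Greedy '<.*>' starts at first '<' and extends to the LAST '>': '<cxcac><end>' (12 chars)
Lazy '<.*?>' starts at first '<' and stops at the FIRST '>': '<cxcac>' (7 chars)

7


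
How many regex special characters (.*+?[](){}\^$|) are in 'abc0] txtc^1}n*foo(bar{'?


Regex special characters are: . * + ? [ ] ( ) { } \ ^ $ |
Scanning 'abc0] txtc^1}n*foo(bar{':
  pos 4: ']' -> SPECIAL
  pos 10: '^' -> SPECIAL
  pos 12: '}' -> SPECIAL
  pos 14: '*' -> SPECIAL
  pos 18: '(' -> SPECIAL
  pos 22: '{' -> SPECIAL
Special chars found: [']', '^', '}', '*', '(', '{']
Total: 6

6


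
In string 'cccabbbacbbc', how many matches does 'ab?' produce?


Pattern 'ab?' matches 'a' optionally followed by 'b'.
String: 'cccabbbacbbc'
Scanning left to right for 'a' then checking next char:
  Match 1: 'ab' (a followed by b)
  Match 2: 'a' (a not followed by b)
Total matches: 2

2


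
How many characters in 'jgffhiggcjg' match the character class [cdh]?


Character class [cdh] matches any of: {c, d, h}
Scanning string 'jgffhiggcjg' character by character:
  pos 0: 'j' -> no
  pos 1: 'g' -> no
  pos 2: 'f' -> no
  pos 3: 'f' -> no
  pos 4: 'h' -> MATCH
  pos 5: 'i' -> no
  pos 6: 'g' -> no
  pos 7: 'g' -> no
  pos 8: 'c' -> MATCH
  pos 9: 'j' -> no
  pos 10: 'g' -> no
Total matches: 2

2


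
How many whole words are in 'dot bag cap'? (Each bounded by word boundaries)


Word boundaries (\b) mark the start/end of each word.
Text: 'dot bag cap'
Splitting by whitespace:
  Word 1: 'dot'
  Word 2: 'bag'
  Word 3: 'cap'
Total whole words: 3

3


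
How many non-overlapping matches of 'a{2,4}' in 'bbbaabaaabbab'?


Pattern 'a{2,4}' matches between 2 and 4 consecutive a's (greedy).
String: 'bbbaabaaabbab'
Finding runs of a's and applying greedy matching:
  Run at pos 3: 'aa' (length 2)
  Run at pos 6: 'aaa' (length 3)
  Run at pos 11: 'a' (length 1)
Matches: ['aa', 'aaa']
Count: 2

2


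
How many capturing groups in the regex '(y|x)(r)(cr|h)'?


To count capturing groups, count each '(' that starts a group.
Pattern: '(y|x)(r)(cr|h)'
Walking through the pattern:
  Position 0: '(' -> group #1
  Position 5: '(' -> group #2
  Position 8: '(' -> group #3
Total capturing groups: 3

3


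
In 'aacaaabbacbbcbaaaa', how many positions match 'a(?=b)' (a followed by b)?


Lookahead 'a(?=b)' matches 'a' only when followed by 'b'.
String: 'aacaaabbacbbcbaaaa'
Checking each position where char is 'a':
  pos 0: 'a' -> no (next='a')
  pos 1: 'a' -> no (next='c')
  pos 3: 'a' -> no (next='a')
  pos 4: 'a' -> no (next='a')
  pos 5: 'a' -> MATCH (next='b')
  pos 8: 'a' -> no (next='c')
  pos 14: 'a' -> no (next='a')
  pos 15: 'a' -> no (next='a')
  pos 16: 'a' -> no (next='a')
Matching positions: [5]
Count: 1

1


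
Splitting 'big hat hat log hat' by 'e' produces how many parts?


Splitting by 'e' breaks the string at each occurrence of the separator.
Text: 'big hat hat log hat'
Parts after split:
  Part 1: 'big hat hat log hat'
Total parts: 1

1


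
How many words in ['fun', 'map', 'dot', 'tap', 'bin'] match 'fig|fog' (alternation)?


Alternation 'fig|fog' matches either 'fig' or 'fog'.
Checking each word:
  'fun' -> no
  'map' -> no
  'dot' -> no
  'tap' -> no
  'bin' -> no
Matches: []
Count: 0

0


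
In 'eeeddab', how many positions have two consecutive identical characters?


Looking for consecutive identical characters in 'eeeddab':
  pos 0-1: 'e' vs 'e' -> MATCH ('ee')
  pos 1-2: 'e' vs 'e' -> MATCH ('ee')
  pos 2-3: 'e' vs 'd' -> different
  pos 3-4: 'd' vs 'd' -> MATCH ('dd')
  pos 4-5: 'd' vs 'a' -> different
  pos 5-6: 'a' vs 'b' -> different
Consecutive identical pairs: ['ee', 'ee', 'dd']
Count: 3

3


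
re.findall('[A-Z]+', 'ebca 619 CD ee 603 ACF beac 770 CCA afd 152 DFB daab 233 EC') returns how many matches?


Pattern '[A-Z]+' finds one or more uppercase letters.
Text: 'ebca 619 CD ee 603 ACF beac 770 CCA afd 152 DFB daab 233 EC'
Scanning for matches:
  Match 1: 'CD'
  Match 2: 'ACF'
  Match 3: 'CCA'
  Match 4: 'DFB'
  Match 5: 'EC'
Total matches: 5

5


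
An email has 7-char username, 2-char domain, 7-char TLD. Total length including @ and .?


An email address has format: username@domain.tld
Username length: 7
'@' character: 1
Domain length: 2
'.' character: 1
TLD length: 7
Total = 7 + 1 + 2 + 1 + 7 = 18

18


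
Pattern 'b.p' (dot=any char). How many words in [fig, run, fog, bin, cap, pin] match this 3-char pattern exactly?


Pattern 'b.p' means: starts with 'b', any single char, ends with 'p'.
Checking each word (must be exactly 3 chars):
  'fig' (len=3): no
  'run' (len=3): no
  'fog' (len=3): no
  'bin' (len=3): no
  'cap' (len=3): no
  'pin' (len=3): no
Matching words: []
Total: 0

0


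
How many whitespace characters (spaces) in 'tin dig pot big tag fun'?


\s matches whitespace characters (spaces, tabs, etc.).
Text: 'tin dig pot big tag fun'
This text has 6 words separated by spaces.
Number of spaces = number of words - 1 = 6 - 1 = 5

5


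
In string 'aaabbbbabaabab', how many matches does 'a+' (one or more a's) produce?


Pattern 'a+' matches one or more consecutive a's.
String: 'aaabbbbabaabab'
Scanning for runs of a:
  Match 1: 'aaa' (length 3)
  Match 2: 'a' (length 1)
  Match 3: 'aa' (length 2)
  Match 4: 'a' (length 1)
Total matches: 4

4


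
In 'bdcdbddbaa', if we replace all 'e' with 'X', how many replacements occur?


re.sub('e', 'X', text) replaces every occurrence of 'e' with 'X'.
Text: 'bdcdbddbaa'
Scanning for 'e':
Total replacements: 0

0


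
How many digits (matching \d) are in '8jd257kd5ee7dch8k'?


\d matches any digit 0-9.
Scanning '8jd257kd5ee7dch8k':
  pos 0: '8' -> DIGIT
  pos 3: '2' -> DIGIT
  pos 4: '5' -> DIGIT
  pos 5: '7' -> DIGIT
  pos 8: '5' -> DIGIT
  pos 11: '7' -> DIGIT
  pos 15: '8' -> DIGIT
Digits found: ['8', '2', '5', '7', '5', '7', '8']
Total: 7

7


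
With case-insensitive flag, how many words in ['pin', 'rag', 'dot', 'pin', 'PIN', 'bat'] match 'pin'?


Case-insensitive matching: compare each word's lowercase form to 'pin'.
  'pin' -> lower='pin' -> MATCH
  'rag' -> lower='rag' -> no
  'dot' -> lower='dot' -> no
  'pin' -> lower='pin' -> MATCH
  'PIN' -> lower='pin' -> MATCH
  'bat' -> lower='bat' -> no
Matches: ['pin', 'pin', 'PIN']
Count: 3

3


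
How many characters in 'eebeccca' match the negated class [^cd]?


Negated class [^cd] matches any char NOT in {c, d}
Scanning 'eebeccca':
  pos 0: 'e' -> MATCH
  pos 1: 'e' -> MATCH
  pos 2: 'b' -> MATCH
  pos 3: 'e' -> MATCH
  pos 4: 'c' -> no (excluded)
  pos 5: 'c' -> no (excluded)
  pos 6: 'c' -> no (excluded)
  pos 7: 'a' -> MATCH
Total matches: 5

5


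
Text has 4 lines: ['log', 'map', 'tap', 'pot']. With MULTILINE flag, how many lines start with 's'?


With MULTILINE flag, ^ matches the start of each line.
Lines: ['log', 'map', 'tap', 'pot']
Checking which lines start with 's':
  Line 1: 'log' -> no
  Line 2: 'map' -> no
  Line 3: 'tap' -> no
  Line 4: 'pot' -> no
Matching lines: []
Count: 0

0


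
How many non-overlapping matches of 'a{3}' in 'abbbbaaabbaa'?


Pattern 'a{3}' matches exactly 3 consecutive a's (greedy, non-overlapping).
String: 'abbbbaaabbaa'
Scanning for runs of a's:
  Run at pos 0: 'a' (length 1) -> 0 match(es)
  Run at pos 5: 'aaa' (length 3) -> 1 match(es)
  Run at pos 10: 'aa' (length 2) -> 0 match(es)
Matches found: ['aaa']
Total: 1

1


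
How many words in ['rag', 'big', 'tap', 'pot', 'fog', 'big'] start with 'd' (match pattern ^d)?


Pattern ^d anchors to start of word. Check which words begin with 'd':
  'rag' -> no
  'big' -> no
  'tap' -> no
  'pot' -> no
  'fog' -> no
  'big' -> no
Matching words: []
Count: 0

0


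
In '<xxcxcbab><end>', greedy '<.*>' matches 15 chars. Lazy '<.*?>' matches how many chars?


Greedy '<.*>' tries to match as MUCH as possible.
Lazy '<.*?>' tries to match as LITTLE as possible.

String: '<xxcxcbab><end>'
Greedy '<.*>' starts at first '<' and extends to the LAST '>': '<xxcxcbab><end>' (15 chars)
Lazy '<.*?>' starts at first '<' and stops at the FIRST '>': '<xxcxcbab>' (10 chars)

10


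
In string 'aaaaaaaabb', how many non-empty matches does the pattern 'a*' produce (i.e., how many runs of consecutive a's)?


Pattern 'a*' matches zero or more a's. We want non-empty runs of consecutive a's.
String: 'aaaaaaaabb'
Walking through the string to find runs of a's:
  Run 1: positions 0-7 -> 'aaaaaaaa'
Non-empty runs found: ['aaaaaaaa']
Count: 1

1


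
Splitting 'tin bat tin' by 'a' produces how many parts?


Splitting by 'a' breaks the string at each occurrence of the separator.
Text: 'tin bat tin'
Parts after split:
  Part 1: 'tin b'
  Part 2: 't tin'
Total parts: 2

2


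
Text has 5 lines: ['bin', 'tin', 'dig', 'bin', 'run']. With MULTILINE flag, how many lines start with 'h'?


With MULTILINE flag, ^ matches the start of each line.
Lines: ['bin', 'tin', 'dig', 'bin', 'run']
Checking which lines start with 'h':
  Line 1: 'bin' -> no
  Line 2: 'tin' -> no
  Line 3: 'dig' -> no
  Line 4: 'bin' -> no
  Line 5: 'run' -> no
Matching lines: []
Count: 0

0


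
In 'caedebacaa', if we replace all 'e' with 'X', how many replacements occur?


re.sub('e', 'X', text) replaces every occurrence of 'e' with 'X'.
Text: 'caedebacaa'
Scanning for 'e':
  pos 2: 'e' -> replacement #1
  pos 4: 'e' -> replacement #2
Total replacements: 2

2


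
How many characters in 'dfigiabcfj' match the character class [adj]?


Character class [adj] matches any of: {a, d, j}
Scanning string 'dfigiabcfj' character by character:
  pos 0: 'd' -> MATCH
  pos 1: 'f' -> no
  pos 2: 'i' -> no
  pos 3: 'g' -> no
  pos 4: 'i' -> no
  pos 5: 'a' -> MATCH
  pos 6: 'b' -> no
  pos 7: 'c' -> no
  pos 8: 'f' -> no
  pos 9: 'j' -> MATCH
Total matches: 3

3


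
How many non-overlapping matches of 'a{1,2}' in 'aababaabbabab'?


Pattern 'a{1,2}' matches between 1 and 2 consecutive a's (greedy).
String: 'aababaabbabab'
Finding runs of a's and applying greedy matching:
  Run at pos 0: 'aa' (length 2)
  Run at pos 3: 'a' (length 1)
  Run at pos 5: 'aa' (length 2)
  Run at pos 9: 'a' (length 1)
  Run at pos 11: 'a' (length 1)
Matches: ['aa', 'a', 'aa', 'a', 'a']
Count: 5

5


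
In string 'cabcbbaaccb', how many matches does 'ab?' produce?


Pattern 'ab?' matches 'a' optionally followed by 'b'.
String: 'cabcbbaaccb'
Scanning left to right for 'a' then checking next char:
  Match 1: 'ab' (a followed by b)
  Match 2: 'a' (a not followed by b)
  Match 3: 'a' (a not followed by b)
Total matches: 3

3


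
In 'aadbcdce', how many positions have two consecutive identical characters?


Looking for consecutive identical characters in 'aadbcdce':
  pos 0-1: 'a' vs 'a' -> MATCH ('aa')
  pos 1-2: 'a' vs 'd' -> different
  pos 2-3: 'd' vs 'b' -> different
  pos 3-4: 'b' vs 'c' -> different
  pos 4-5: 'c' vs 'd' -> different
  pos 5-6: 'd' vs 'c' -> different
  pos 6-7: 'c' vs 'e' -> different
Consecutive identical pairs: ['aa']
Count: 1

1


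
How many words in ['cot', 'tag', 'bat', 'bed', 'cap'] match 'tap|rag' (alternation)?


Alternation 'tap|rag' matches either 'tap' or 'rag'.
Checking each word:
  'cot' -> no
  'tag' -> no
  'bat' -> no
  'bed' -> no
  'cap' -> no
Matches: []
Count: 0

0


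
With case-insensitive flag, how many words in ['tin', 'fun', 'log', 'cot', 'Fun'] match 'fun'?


Case-insensitive matching: compare each word's lowercase form to 'fun'.
  'tin' -> lower='tin' -> no
  'fun' -> lower='fun' -> MATCH
  'log' -> lower='log' -> no
  'cot' -> lower='cot' -> no
  'Fun' -> lower='fun' -> MATCH
Matches: ['fun', 'Fun']
Count: 2

2


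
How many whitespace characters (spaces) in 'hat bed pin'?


\s matches whitespace characters (spaces, tabs, etc.).
Text: 'hat bed pin'
This text has 3 words separated by spaces.
Number of spaces = number of words - 1 = 3 - 1 = 2

2


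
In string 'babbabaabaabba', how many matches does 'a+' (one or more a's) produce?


Pattern 'a+' matches one or more consecutive a's.
String: 'babbabaabaabba'
Scanning for runs of a:
  Match 1: 'a' (length 1)
  Match 2: 'a' (length 1)
  Match 3: 'aa' (length 2)
  Match 4: 'aa' (length 2)
  Match 5: 'a' (length 1)
Total matches: 5

5


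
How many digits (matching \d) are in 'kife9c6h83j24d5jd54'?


\d matches any digit 0-9.
Scanning 'kife9c6h83j24d5jd54':
  pos 4: '9' -> DIGIT
  pos 6: '6' -> DIGIT
  pos 8: '8' -> DIGIT
  pos 9: '3' -> DIGIT
  pos 11: '2' -> DIGIT
  pos 12: '4' -> DIGIT
  pos 14: '5' -> DIGIT
  pos 17: '5' -> DIGIT
  pos 18: '4' -> DIGIT
Digits found: ['9', '6', '8', '3', '2', '4', '5', '5', '4']
Total: 9

9


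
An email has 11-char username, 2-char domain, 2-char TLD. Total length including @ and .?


An email address has format: username@domain.tld
Username length: 11
'@' character: 1
Domain length: 2
'.' character: 1
TLD length: 2
Total = 11 + 1 + 2 + 1 + 2 = 17

17


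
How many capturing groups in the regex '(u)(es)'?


To count capturing groups, count each '(' that starts a group.
Pattern: '(u)(es)'
Walking through the pattern:
  Position 0: '(' -> group #1
  Position 3: '(' -> group #2
Total capturing groups: 2

2


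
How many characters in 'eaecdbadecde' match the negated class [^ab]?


Negated class [^ab] matches any char NOT in {a, b}
Scanning 'eaecdbadecde':
  pos 0: 'e' -> MATCH
  pos 1: 'a' -> no (excluded)
  pos 2: 'e' -> MATCH
  pos 3: 'c' -> MATCH
  pos 4: 'd' -> MATCH
  pos 5: 'b' -> no (excluded)
  pos 6: 'a' -> no (excluded)
  pos 7: 'd' -> MATCH
  pos 8: 'e' -> MATCH
  pos 9: 'c' -> MATCH
  pos 10: 'd' -> MATCH
  pos 11: 'e' -> MATCH
Total matches: 9

9


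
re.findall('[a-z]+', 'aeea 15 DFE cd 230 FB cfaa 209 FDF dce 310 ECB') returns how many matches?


Pattern '[a-z]+' finds one or more lowercase letters.
Text: 'aeea 15 DFE cd 230 FB cfaa 209 FDF dce 310 ECB'
Scanning for matches:
  Match 1: 'aeea'
  Match 2: 'cd'
  Match 3: 'cfaa'
  Match 4: 'dce'
Total matches: 4

4


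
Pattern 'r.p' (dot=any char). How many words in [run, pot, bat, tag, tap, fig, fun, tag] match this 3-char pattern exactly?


Pattern 'r.p' means: starts with 'r', any single char, ends with 'p'.
Checking each word (must be exactly 3 chars):
  'run' (len=3): no
  'pot' (len=3): no
  'bat' (len=3): no
  'tag' (len=3): no
  'tap' (len=3): no
  'fig' (len=3): no
  'fun' (len=3): no
  'tag' (len=3): no
Matching words: []
Total: 0

0


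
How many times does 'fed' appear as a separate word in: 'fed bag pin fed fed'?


Scanning each word for exact match 'fed':
  Word 1: 'fed' -> MATCH
  Word 2: 'bag' -> no
  Word 3: 'pin' -> no
  Word 4: 'fed' -> MATCH
  Word 5: 'fed' -> MATCH
Total matches: 3

3


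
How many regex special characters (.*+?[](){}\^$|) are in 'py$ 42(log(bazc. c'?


Regex special characters are: . * + ? [ ] ( ) { } \ ^ $ |
Scanning 'py$ 42(log(bazc. c':
  pos 2: '$' -> SPECIAL
  pos 6: '(' -> SPECIAL
  pos 10: '(' -> SPECIAL
  pos 15: '.' -> SPECIAL
Special chars found: ['$', '(', '(', '.']
Total: 4

4


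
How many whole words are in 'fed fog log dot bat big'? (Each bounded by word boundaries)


Word boundaries (\b) mark the start/end of each word.
Text: 'fed fog log dot bat big'
Splitting by whitespace:
  Word 1: 'fed'
  Word 2: 'fog'
  Word 3: 'log'
  Word 4: 'dot'
  Word 5: 'bat'
  Word 6: 'big'
Total whole words: 6

6


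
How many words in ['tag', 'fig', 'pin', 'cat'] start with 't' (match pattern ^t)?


Pattern ^t anchors to start of word. Check which words begin with 't':
  'tag' -> MATCH (starts with 't')
  'fig' -> no
  'pin' -> no
  'cat' -> no
Matching words: ['tag']
Count: 1

1


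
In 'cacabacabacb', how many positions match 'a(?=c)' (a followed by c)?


Lookahead 'a(?=c)' matches 'a' only when followed by 'c'.
String: 'cacabacabacb'
Checking each position where char is 'a':
  pos 1: 'a' -> MATCH (next='c')
  pos 3: 'a' -> no (next='b')
  pos 5: 'a' -> MATCH (next='c')
  pos 7: 'a' -> no (next='b')
  pos 9: 'a' -> MATCH (next='c')
Matching positions: [1, 5, 9]
Count: 3

3


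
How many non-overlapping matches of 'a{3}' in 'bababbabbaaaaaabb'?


Pattern 'a{3}' matches exactly 3 consecutive a's (greedy, non-overlapping).
String: 'bababbabbaaaaaabb'
Scanning for runs of a's:
  Run at pos 1: 'a' (length 1) -> 0 match(es)
  Run at pos 3: 'a' (length 1) -> 0 match(es)
  Run at pos 6: 'a' (length 1) -> 0 match(es)
  Run at pos 9: 'aaaaaa' (length 6) -> 2 match(es)
Matches found: ['aaa', 'aaa']
Total: 2

2


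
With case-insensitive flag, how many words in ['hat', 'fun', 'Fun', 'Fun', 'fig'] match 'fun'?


Case-insensitive matching: compare each word's lowercase form to 'fun'.
  'hat' -> lower='hat' -> no
  'fun' -> lower='fun' -> MATCH
  'Fun' -> lower='fun' -> MATCH
  'Fun' -> lower='fun' -> MATCH
  'fig' -> lower='fig' -> no
Matches: ['fun', 'Fun', 'Fun']
Count: 3

3


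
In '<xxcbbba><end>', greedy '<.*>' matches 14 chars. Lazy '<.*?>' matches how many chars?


Greedy '<.*>' tries to match as MUCH as possible.
Lazy '<.*?>' tries to match as LITTLE as possible.

String: '<xxcbbba><end>'
Greedy '<.*>' starts at first '<' and extends to the LAST '>': '<xxcbbba><end>' (14 chars)
Lazy '<.*?>' starts at first '<' and stops at the FIRST '>': '<xxcbbba>' (9 chars)

9


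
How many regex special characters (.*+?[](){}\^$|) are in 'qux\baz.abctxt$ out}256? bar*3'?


Regex special characters are: . * + ? [ ] ( ) { } \ ^ $ |
Scanning 'qux\baz.abctxt$ out}256? bar*3':
  pos 3: '\' -> SPECIAL
  pos 7: '.' -> SPECIAL
  pos 14: '$' -> SPECIAL
  pos 19: '}' -> SPECIAL
  pos 23: '?' -> SPECIAL
  pos 28: '*' -> SPECIAL
Special chars found: ['\\', '.', '$', '}', '?', '*']
Total: 6

6


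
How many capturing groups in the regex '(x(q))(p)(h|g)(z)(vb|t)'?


To count capturing groups, count each '(' that starts a group.
Pattern: '(x(q))(p)(h|g)(z)(vb|t)'
Walking through the pattern:
  Position 0: '(' -> group #1
  Position 2: '(' -> group #2
  Position 6: '(' -> group #3
  Position 9: '(' -> group #4
  Position 14: '(' -> group #5
  Position 17: '(' -> group #6
Total capturing groups: 6

6


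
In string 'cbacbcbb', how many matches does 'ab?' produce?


Pattern 'ab?' matches 'a' optionally followed by 'b'.
String: 'cbacbcbb'
Scanning left to right for 'a' then checking next char:
  Match 1: 'a' (a not followed by b)
Total matches: 1

1


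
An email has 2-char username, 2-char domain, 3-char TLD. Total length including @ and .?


An email address has format: username@domain.tld
Username length: 2
'@' character: 1
Domain length: 2
'.' character: 1
TLD length: 3
Total = 2 + 1 + 2 + 1 + 3 = 9

9


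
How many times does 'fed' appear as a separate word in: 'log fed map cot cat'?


Scanning each word for exact match 'fed':
  Word 1: 'log' -> no
  Word 2: 'fed' -> MATCH
  Word 3: 'map' -> no
  Word 4: 'cot' -> no
  Word 5: 'cat' -> no
Total matches: 1

1


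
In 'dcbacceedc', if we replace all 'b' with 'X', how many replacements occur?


re.sub('b', 'X', text) replaces every occurrence of 'b' with 'X'.
Text: 'dcbacceedc'
Scanning for 'b':
  pos 2: 'b' -> replacement #1
Total replacements: 1

1


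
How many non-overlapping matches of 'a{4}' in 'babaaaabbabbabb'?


Pattern 'a{4}' matches exactly 4 consecutive a's (greedy, non-overlapping).
String: 'babaaaabbabbabb'
Scanning for runs of a's:
  Run at pos 1: 'a' (length 1) -> 0 match(es)
  Run at pos 3: 'aaaa' (length 4) -> 1 match(es)
  Run at pos 9: 'a' (length 1) -> 0 match(es)
  Run at pos 12: 'a' (length 1) -> 0 match(es)
Matches found: ['aaaa']
Total: 1

1


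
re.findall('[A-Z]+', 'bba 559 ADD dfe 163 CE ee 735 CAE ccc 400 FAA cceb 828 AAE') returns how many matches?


Pattern '[A-Z]+' finds one or more uppercase letters.
Text: 'bba 559 ADD dfe 163 CE ee 735 CAE ccc 400 FAA cceb 828 AAE'
Scanning for matches:
  Match 1: 'ADD'
  Match 2: 'CE'
  Match 3: 'CAE'
  Match 4: 'FAA'
  Match 5: 'AAE'
Total matches: 5

5


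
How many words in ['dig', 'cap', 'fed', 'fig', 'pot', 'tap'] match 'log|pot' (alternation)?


Alternation 'log|pot' matches either 'log' or 'pot'.
Checking each word:
  'dig' -> no
  'cap' -> no
  'fed' -> no
  'fig' -> no
  'pot' -> MATCH
  'tap' -> no
Matches: ['pot']
Count: 1

1


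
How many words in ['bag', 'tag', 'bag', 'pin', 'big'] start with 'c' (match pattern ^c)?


Pattern ^c anchors to start of word. Check which words begin with 'c':
  'bag' -> no
  'tag' -> no
  'bag' -> no
  'pin' -> no
  'big' -> no
Matching words: []
Count: 0

0


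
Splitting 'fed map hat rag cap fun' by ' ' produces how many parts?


Splitting by ' ' breaks the string at each occurrence of the separator.
Text: 'fed map hat rag cap fun'
Parts after split:
  Part 1: 'fed'
  Part 2: 'map'
  Part 3: 'hat'
  Part 4: 'rag'
  Part 5: 'cap'
  Part 6: 'fun'
Total parts: 6

6


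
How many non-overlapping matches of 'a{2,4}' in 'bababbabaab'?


Pattern 'a{2,4}' matches between 2 and 4 consecutive a's (greedy).
String: 'bababbabaab'
Finding runs of a's and applying greedy matching:
  Run at pos 1: 'a' (length 1)
  Run at pos 3: 'a' (length 1)
  Run at pos 6: 'a' (length 1)
  Run at pos 8: 'aa' (length 2)
Matches: ['aa']
Count: 1

1


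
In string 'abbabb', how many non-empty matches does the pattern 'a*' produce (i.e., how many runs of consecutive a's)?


Pattern 'a*' matches zero or more a's. We want non-empty runs of consecutive a's.
String: 'abbabb'
Walking through the string to find runs of a's:
  Run 1: positions 0-0 -> 'a'
  Run 2: positions 3-3 -> 'a'
Non-empty runs found: ['a', 'a']
Count: 2

2


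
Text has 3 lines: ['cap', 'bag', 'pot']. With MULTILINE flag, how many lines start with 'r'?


With MULTILINE flag, ^ matches the start of each line.
Lines: ['cap', 'bag', 'pot']
Checking which lines start with 'r':
  Line 1: 'cap' -> no
  Line 2: 'bag' -> no
  Line 3: 'pot' -> no
Matching lines: []
Count: 0

0


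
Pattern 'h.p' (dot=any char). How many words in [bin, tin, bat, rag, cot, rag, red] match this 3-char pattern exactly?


Pattern 'h.p' means: starts with 'h', any single char, ends with 'p'.
Checking each word (must be exactly 3 chars):
  'bin' (len=3): no
  'tin' (len=3): no
  'bat' (len=3): no
  'rag' (len=3): no
  'cot' (len=3): no
  'rag' (len=3): no
  'red' (len=3): no
Matching words: []
Total: 0

0


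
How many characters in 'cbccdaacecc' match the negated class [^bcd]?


Negated class [^bcd] matches any char NOT in {b, c, d}
Scanning 'cbccdaacecc':
  pos 0: 'c' -> no (excluded)
  pos 1: 'b' -> no (excluded)
  pos 2: 'c' -> no (excluded)
  pos 3: 'c' -> no (excluded)
  pos 4: 'd' -> no (excluded)
  pos 5: 'a' -> MATCH
  pos 6: 'a' -> MATCH
  pos 7: 'c' -> no (excluded)
  pos 8: 'e' -> MATCH
  pos 9: 'c' -> no (excluded)
  pos 10: 'c' -> no (excluded)
Total matches: 3

3


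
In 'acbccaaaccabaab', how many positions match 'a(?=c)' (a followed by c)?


Lookahead 'a(?=c)' matches 'a' only when followed by 'c'.
String: 'acbccaaaccabaab'
Checking each position where char is 'a':
  pos 0: 'a' -> MATCH (next='c')
  pos 5: 'a' -> no (next='a')
  pos 6: 'a' -> no (next='a')
  pos 7: 'a' -> MATCH (next='c')
  pos 10: 'a' -> no (next='b')
  pos 12: 'a' -> no (next='a')
  pos 13: 'a' -> no (next='b')
Matching positions: [0, 7]
Count: 2

2


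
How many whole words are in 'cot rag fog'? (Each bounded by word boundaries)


Word boundaries (\b) mark the start/end of each word.
Text: 'cot rag fog'
Splitting by whitespace:
  Word 1: 'cot'
  Word 2: 'rag'
  Word 3: 'fog'
Total whole words: 3

3


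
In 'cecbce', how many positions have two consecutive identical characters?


Looking for consecutive identical characters in 'cecbce':
  pos 0-1: 'c' vs 'e' -> different
  pos 1-2: 'e' vs 'c' -> different
  pos 2-3: 'c' vs 'b' -> different
  pos 3-4: 'b' vs 'c' -> different
  pos 4-5: 'c' vs 'e' -> different
Consecutive identical pairs: []
Count: 0

0


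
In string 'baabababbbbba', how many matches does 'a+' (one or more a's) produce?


Pattern 'a+' matches one or more consecutive a's.
String: 'baabababbbbba'
Scanning for runs of a:
  Match 1: 'aa' (length 2)
  Match 2: 'a' (length 1)
  Match 3: 'a' (length 1)
  Match 4: 'a' (length 1)
Total matches: 4

4


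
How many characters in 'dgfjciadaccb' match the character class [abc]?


Character class [abc] matches any of: {a, b, c}
Scanning string 'dgfjciadaccb' character by character:
  pos 0: 'd' -> no
  pos 1: 'g' -> no
  pos 2: 'f' -> no
  pos 3: 'j' -> no
  pos 4: 'c' -> MATCH
  pos 5: 'i' -> no
  pos 6: 'a' -> MATCH
  pos 7: 'd' -> no
  pos 8: 'a' -> MATCH
  pos 9: 'c' -> MATCH
  pos 10: 'c' -> MATCH
  pos 11: 'b' -> MATCH
Total matches: 6

6


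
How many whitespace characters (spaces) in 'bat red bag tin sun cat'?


\s matches whitespace characters (spaces, tabs, etc.).
Text: 'bat red bag tin sun cat'
This text has 6 words separated by spaces.
Number of spaces = number of words - 1 = 6 - 1 = 5

5


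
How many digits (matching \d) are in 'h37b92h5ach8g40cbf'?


\d matches any digit 0-9.
Scanning 'h37b92h5ach8g40cbf':
  pos 1: '3' -> DIGIT
  pos 2: '7' -> DIGIT
  pos 4: '9' -> DIGIT
  pos 5: '2' -> DIGIT
  pos 7: '5' -> DIGIT
  pos 11: '8' -> DIGIT
  pos 13: '4' -> DIGIT
  pos 14: '0' -> DIGIT
Digits found: ['3', '7', '9', '2', '5', '8', '4', '0']
Total: 8

8


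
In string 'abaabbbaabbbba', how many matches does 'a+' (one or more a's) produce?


Pattern 'a+' matches one or more consecutive a's.
String: 'abaabbbaabbbba'
Scanning for runs of a:
  Match 1: 'a' (length 1)
  Match 2: 'aa' (length 2)
  Match 3: 'aa' (length 2)
  Match 4: 'a' (length 1)
Total matches: 4

4


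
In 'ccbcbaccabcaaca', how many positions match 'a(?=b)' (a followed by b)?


Lookahead 'a(?=b)' matches 'a' only when followed by 'b'.
String: 'ccbcbaccabcaaca'
Checking each position where char is 'a':
  pos 5: 'a' -> no (next='c')
  pos 8: 'a' -> MATCH (next='b')
  pos 11: 'a' -> no (next='a')
  pos 12: 'a' -> no (next='c')
Matching positions: [8]
Count: 1

1


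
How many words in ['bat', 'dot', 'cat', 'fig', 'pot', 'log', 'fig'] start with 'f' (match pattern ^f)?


Pattern ^f anchors to start of word. Check which words begin with 'f':
  'bat' -> no
  'dot' -> no
  'cat' -> no
  'fig' -> MATCH (starts with 'f')
  'pot' -> no
  'log' -> no
  'fig' -> MATCH (starts with 'f')
Matching words: ['fig', 'fig']
Count: 2

2


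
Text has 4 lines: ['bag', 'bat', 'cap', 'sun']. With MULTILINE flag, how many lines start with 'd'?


With MULTILINE flag, ^ matches the start of each line.
Lines: ['bag', 'bat', 'cap', 'sun']
Checking which lines start with 'd':
  Line 1: 'bag' -> no
  Line 2: 'bat' -> no
  Line 3: 'cap' -> no
  Line 4: 'sun' -> no
Matching lines: []
Count: 0

0


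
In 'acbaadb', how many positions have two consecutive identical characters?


Looking for consecutive identical characters in 'acbaadb':
  pos 0-1: 'a' vs 'c' -> different
  pos 1-2: 'c' vs 'b' -> different
  pos 2-3: 'b' vs 'a' -> different
  pos 3-4: 'a' vs 'a' -> MATCH ('aa')
  pos 4-5: 'a' vs 'd' -> different
  pos 5-6: 'd' vs 'b' -> different
Consecutive identical pairs: ['aa']
Count: 1

1


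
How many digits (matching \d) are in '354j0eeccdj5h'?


\d matches any digit 0-9.
Scanning '354j0eeccdj5h':
  pos 0: '3' -> DIGIT
  pos 1: '5' -> DIGIT
  pos 2: '4' -> DIGIT
  pos 4: '0' -> DIGIT
  pos 11: '5' -> DIGIT
Digits found: ['3', '5', '4', '0', '5']
Total: 5

5
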